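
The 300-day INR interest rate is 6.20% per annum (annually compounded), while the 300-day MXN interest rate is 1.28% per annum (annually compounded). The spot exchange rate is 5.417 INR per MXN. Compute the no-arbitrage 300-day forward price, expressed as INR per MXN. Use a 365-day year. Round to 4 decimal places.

5.6324

T = 300/365 years.
INR accumulates by (1 + 0.0620)^(300/365) = 1.0506842.
MXN accumulates by (1 + 0.0128)^(300/365) = 1.0105086.
So F = 5.417 × 1.0506842 / 1.0105086 = 5.632368 (INR/MXN).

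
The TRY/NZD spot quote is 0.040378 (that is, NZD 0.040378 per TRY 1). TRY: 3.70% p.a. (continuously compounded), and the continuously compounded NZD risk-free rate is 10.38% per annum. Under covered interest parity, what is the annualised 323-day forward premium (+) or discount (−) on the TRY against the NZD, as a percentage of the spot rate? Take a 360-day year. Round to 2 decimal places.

+6.88%

T = 323/360 years.
F = S · g_NZD/g_TRY = 0.040378 × 1.0976062/1.0337544 = 0.042872024.
Annualised premium = (F − S)/S × (1/T) = (0.042872024 − 0.040378)/0.040378 ÷ (323/360) = 6.88%.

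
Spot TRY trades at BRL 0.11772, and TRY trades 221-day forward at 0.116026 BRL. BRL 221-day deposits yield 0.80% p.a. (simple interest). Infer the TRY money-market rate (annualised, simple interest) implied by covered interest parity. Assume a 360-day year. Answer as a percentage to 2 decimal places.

T = 221/360 years.
By CIP, F/S equals the BRL-to-TRY growth ratio: 0.116026/0.11772 = 0.9856099.
The BRL side grows by 1 + 0.0080×221/360 = 1.0049111.
Hence g_TRY = 1.019583.
r = (1.019583 − 1)/(221/360) = 0.031900 → 3.19%.

3.19%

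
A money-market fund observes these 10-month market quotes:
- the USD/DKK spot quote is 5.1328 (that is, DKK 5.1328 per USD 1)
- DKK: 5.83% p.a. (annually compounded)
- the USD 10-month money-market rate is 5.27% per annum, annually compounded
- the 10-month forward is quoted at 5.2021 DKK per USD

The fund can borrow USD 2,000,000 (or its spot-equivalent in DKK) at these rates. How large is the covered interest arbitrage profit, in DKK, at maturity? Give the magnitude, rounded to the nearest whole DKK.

DKK 97,184

T = 10/12 years.
Invest the USD and cover forward: 2,000,000 × 1.0437276428 × 5.2021 = DKK 10,859,151.14.
Convert at spot and invest in DKK: 2,000,000 × 5.1328 × 1.0483524877 = DKK 10,761,967.30.
The quoted forward overvalues USD, so borrow DKK, buy USD at spot, deposit the USD at 5.27%, and sell the proceeds forward at 5.2021.
The gap between the two covered legs is DKK 97,184.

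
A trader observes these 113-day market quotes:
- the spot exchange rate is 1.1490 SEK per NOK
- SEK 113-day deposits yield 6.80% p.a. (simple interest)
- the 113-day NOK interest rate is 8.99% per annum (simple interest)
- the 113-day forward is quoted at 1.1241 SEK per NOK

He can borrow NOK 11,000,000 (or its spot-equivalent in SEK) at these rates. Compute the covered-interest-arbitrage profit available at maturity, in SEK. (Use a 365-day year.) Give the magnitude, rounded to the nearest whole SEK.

T = 113/365 years.
Invest the NOK and cover forward: 11,000,000 × 1.0278320548 × 1.1241 = SEK 12,709,246.14.
Convert at spot and invest in SEK: 11,000,000 × 1.1490 × 1.0210520548 = SEK 12,905,076.92.
The quoted forward undervalues NOK, so borrow NOK, convert to SEK at spot, deposit the SEK at 6.80%, and buy NOK forward at 1.1241 to cover the loan.
The gap between the two covered legs is SEK 195,831.

SEK 195,831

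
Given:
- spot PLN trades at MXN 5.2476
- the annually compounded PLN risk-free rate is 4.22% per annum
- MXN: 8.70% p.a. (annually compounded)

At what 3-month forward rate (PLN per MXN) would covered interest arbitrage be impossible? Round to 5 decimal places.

0.18857

T = 3/12 years.
MXN growth factor: (1 + 0.0870)^(3/12) = 1.0210744.
Growth of 1 PLN over T: (1 + 0.0422)^(3/12) = 1.010387.
CIP: F = S · (grow MXN)/(grow PLN) = 5.2476 × 1.0210744/1.010387 = 5.303107 MXN per PLN.
Invert for PLN per MXN: 1 / 5.303107 = 0.18857.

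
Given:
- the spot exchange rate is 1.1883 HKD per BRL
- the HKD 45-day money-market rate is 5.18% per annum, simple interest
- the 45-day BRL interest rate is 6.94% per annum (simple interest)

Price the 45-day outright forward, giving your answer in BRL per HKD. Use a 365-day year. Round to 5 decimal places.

0.84335

T = 45/365 years.
HKD growth factor: 1 + 0.0518×45/365 = 1.0063863.
BRL accumulates by 1 + 0.0694×45/365 = 1.0085562.
CIP: F = S · (grow HKD)/(grow BRL) = 1.1883 × 1.0063863/1.0085562 = 1.185743 HKD per BRL.
Invert for BRL per HKD: 1 / 1.185743 = 0.84335.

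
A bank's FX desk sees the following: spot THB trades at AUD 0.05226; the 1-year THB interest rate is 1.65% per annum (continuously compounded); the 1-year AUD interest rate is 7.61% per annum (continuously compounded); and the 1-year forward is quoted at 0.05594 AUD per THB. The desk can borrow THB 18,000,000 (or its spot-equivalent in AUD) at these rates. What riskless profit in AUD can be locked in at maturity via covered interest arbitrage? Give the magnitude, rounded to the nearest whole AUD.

AUD 8,612

T = 1 year.
Route A — deposit THB, sell forward: 18,000,000 × 1.016636877 × 0.05594 = AUD 1,023,672.00.
Route B — convert at spot, deposit AUD: 18,000,000 × 0.05226 × 1.079070476 = AUD 1,015,060.02.
The quoted forward overvalues THB, so borrow AUD, buy THB at spot, deposit the THB at 1.65%, and sell the proceeds forward at 0.05594.
Arbitrage profit = |1,023,672.00 − 1,015,060.02| = AUD 8,612.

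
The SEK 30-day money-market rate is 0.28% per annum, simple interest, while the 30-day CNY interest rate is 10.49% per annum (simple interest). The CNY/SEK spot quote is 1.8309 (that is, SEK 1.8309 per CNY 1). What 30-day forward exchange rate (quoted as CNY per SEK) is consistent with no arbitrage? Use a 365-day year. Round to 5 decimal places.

T = 30/365 years.
SEK growth factor: 1 + 0.0028×30/365 = 1.0002301.
CNY accumulates by 1 + 0.1049×30/365 = 1.0086219.
Forward (SEK per CNY) = 1.8309 × 1.0002301 / 1.0086219 = 1.815667.
Invert for CNY per SEK: 1 / 1.815667 = 0.55076.

0.55076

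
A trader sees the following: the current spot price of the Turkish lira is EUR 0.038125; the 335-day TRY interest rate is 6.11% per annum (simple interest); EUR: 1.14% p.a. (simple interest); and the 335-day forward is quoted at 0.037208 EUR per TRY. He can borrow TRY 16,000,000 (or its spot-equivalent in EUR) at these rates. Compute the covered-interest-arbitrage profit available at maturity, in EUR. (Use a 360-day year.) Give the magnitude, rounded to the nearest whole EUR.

T = 335/360 years.
Keep in TRY, deliver into the forward: 16,000,000·1.05685694·0.037208 = EUR 629,176.53.
Swap to EUR now, deposit: 16,000,000·0.038125·1.01060833 = EUR 616,471.08.
The quoted forward overvalues TRY, so borrow EUR, buy TRY at spot, deposit the TRY at 6.11%, and sell the proceeds forward at 0.037208.
Arbitrage profit = |629,176.53 − 616,471.08| = EUR 12,705.

EUR 12,705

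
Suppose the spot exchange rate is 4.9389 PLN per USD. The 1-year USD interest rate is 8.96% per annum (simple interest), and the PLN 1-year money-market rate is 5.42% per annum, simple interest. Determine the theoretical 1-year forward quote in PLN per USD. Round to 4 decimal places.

T = 1 year.
PLN growth factor: 1 + 0.0542×1 = 1.054200.
Growth of 1 USD over T: 1 + 0.0896×1 = 1.089600.
CIP: F = S · (grow PLN)/(grow USD) = 4.9389 × 1.054200/1.089600 = 4.778440 PLN per USD.

4.7784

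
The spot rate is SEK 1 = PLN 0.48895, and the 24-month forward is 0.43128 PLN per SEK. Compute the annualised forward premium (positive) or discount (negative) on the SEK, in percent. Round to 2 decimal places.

-5.90%

T = 2 years.
Period premium: (0.43128 − 0.48895)/0.48895 = -0.1179466.
×(1/T) gives -5.90% p.a.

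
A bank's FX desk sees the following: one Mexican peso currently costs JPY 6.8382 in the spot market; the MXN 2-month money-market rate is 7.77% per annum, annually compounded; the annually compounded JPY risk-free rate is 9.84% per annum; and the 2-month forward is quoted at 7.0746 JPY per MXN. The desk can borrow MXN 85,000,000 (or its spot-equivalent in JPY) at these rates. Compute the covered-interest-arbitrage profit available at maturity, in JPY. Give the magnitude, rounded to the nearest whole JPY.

T = 2/12 years.
Route A — deposit MXN, sell forward: 85,000,000 × 1.0125496172 × 7.0746 = JPY 608,887,599.36.
Route B — convert at spot, deposit JPY: 85,000,000 × 6.8382 × 1.01576541246 = JPY 590,410,598.70.
The quoted forward overvalues MXN, so borrow JPY, buy MXN at spot, deposit the MXN at 7.77%, and sell the proceeds forward at 7.0746.
The gap between the two covered legs is JPY 18,477,001.

JPY 18,477,001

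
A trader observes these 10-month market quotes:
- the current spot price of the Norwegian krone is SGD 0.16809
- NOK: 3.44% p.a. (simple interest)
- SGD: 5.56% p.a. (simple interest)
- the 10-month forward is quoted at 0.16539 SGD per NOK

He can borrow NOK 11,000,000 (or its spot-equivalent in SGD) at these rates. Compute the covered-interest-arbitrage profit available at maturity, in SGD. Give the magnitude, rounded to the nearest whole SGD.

T = 10/12 years.
Route A — deposit NOK, sell forward: 11,000,000 × 1.028666667 × 0.16539 = SGD 1,871,442.98.
Route B — convert at spot, deposit SGD: 11,000,000 × 0.16809 × 1.046333333 = SGD 1,934,659.87.
The quoted forward undervalues NOK, so borrow NOK, convert to SGD at spot, deposit the SGD at 5.56%, and buy NOK forward at 0.16539 to cover the loan.
Arbitrage profit = |1,871,442.98 − 1,934,659.87| = SGD 63,217.

SGD 63,217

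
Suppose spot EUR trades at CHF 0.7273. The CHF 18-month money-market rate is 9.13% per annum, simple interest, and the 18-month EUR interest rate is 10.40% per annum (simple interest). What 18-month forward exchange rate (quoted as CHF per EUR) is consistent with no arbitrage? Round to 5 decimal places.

T = 18/12 years.
CHF growth factor: 1 + 0.0913×18/12 = 1.136950.
EUR growth factor: 1 + 0.1040×18/12 = 1.156000.
CIP: F = S · (grow CHF)/(grow EUR) = 0.7273 × 1.136950/1.156000 = 0.7153146 CHF per EUR.

0.71531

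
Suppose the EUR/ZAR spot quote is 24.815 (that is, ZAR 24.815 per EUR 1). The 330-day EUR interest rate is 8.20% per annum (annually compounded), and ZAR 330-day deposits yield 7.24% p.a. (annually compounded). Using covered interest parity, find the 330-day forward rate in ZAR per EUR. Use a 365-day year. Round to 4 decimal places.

T = 330/365 years.
Growth of 1 ZAR over T: (1 + 0.0724)^(330/365) = 1.06523611.
EUR accumulates by (1 + 0.0820)^(330/365) = 1.07385389.
So F = 24.815 × 1.06523611 / 1.07385389 = 24.615857 (ZAR/EUR).

24.6159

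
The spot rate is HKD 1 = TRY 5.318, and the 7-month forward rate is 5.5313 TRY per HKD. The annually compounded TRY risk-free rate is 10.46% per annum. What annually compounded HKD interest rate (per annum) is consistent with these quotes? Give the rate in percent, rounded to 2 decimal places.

3.26%

T = 7/12 years.
CIP gives F = S · g_TRY/g_HKD, so g_TRY/g_HKD = 5.5313/5.318 = 1.0401091.
TRY growth factor: (1 + 0.1046)^(7/12) = 1.0597488.
Hence g_HKD = 1.0188823.
Annualise: 1.0188823^(12/7) − 1 = 0.032588 = 3.26%.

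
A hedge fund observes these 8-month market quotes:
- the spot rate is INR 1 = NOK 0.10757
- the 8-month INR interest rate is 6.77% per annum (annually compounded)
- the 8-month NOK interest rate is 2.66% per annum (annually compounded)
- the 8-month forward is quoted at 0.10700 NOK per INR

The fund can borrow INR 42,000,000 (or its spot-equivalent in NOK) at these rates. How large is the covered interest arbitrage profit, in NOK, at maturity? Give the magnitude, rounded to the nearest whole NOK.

NOK 96,900

T = 8/12 years.
Route A — deposit INR, sell forward: 42,000,000 × 1.044638823 × 0.10700 = NOK 4,694,606.87.
Route B — convert at spot, deposit NOK: 42,000,000 × 0.10757 × 1.017655631 = NOK 4,597,707.08.
The quoted forward overvalues INR, so borrow NOK, buy INR at spot, deposit the INR at 6.77%, and sell the proceeds forward at 0.10700.
Arbitrage profit = |4,694,606.87 − 4,597,707.08| = NOK 96,900.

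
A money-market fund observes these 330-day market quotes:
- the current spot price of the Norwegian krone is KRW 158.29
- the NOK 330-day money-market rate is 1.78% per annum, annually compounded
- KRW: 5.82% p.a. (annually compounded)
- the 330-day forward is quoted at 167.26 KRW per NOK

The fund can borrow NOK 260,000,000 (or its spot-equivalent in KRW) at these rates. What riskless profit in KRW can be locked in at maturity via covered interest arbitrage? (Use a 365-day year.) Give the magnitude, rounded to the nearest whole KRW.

T = 330/365 years.
Route A — deposit NOK, sell forward: 260,000,000 × 1.016079504874 × 167.26 = KRW 44,186,859,076.16.
Route B — convert at spot, deposit KRW: 260,000,000 × 158.29 × 1.052475378684 = KRW 43,315,045,199.89.
The quoted forward overvalues NOK, so borrow KRW, buy NOK at spot, deposit the NOK at 1.78%, and sell the proceeds forward at 167.26.
The gap between the two covered legs is KRW 871,813,876.

KRW 871,813,876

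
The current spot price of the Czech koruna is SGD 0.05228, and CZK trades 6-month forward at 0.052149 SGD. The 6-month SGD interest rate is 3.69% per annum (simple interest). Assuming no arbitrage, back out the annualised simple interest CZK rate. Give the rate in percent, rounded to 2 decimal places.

4.20%

T = 6/12 years.
F/S = 0.052149/0.05228 = 0.9974943 = (growth of SGD) / (growth of CZK).
SGD growth factor: 1 + 0.0369×6/12 = 1.018450.
Hence g_CZK = 1.0210083.
r = (1.0210083 − 1)/(6/12) = 0.042017 → 4.20%.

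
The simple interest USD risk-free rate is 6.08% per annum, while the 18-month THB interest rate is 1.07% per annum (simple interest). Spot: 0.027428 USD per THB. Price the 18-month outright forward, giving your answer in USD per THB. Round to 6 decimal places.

0.029457

T = 18/12 years.
USD growth factor: 1 + 0.0608×18/12 = 1.091200.
THB accumulates by 1 + 0.0107×18/12 = 1.016050.
Forward (USD per THB) = 0.027428 × 1.091200 / 1.016050 = 0.02945665.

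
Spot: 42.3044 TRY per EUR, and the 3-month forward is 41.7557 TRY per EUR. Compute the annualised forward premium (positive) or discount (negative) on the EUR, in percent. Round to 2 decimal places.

-5.19%

T = 3/12 years.
EUR trades forward at -1.29703% vs spot over the period.
×(1/T) gives -5.19% p.a.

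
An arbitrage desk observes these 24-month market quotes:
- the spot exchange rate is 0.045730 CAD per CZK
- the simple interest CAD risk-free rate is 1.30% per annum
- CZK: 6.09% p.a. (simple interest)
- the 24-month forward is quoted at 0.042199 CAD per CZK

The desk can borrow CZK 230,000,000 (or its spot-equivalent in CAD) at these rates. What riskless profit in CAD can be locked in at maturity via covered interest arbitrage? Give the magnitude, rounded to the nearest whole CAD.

T = 2 years.
Route A — deposit CZK, sell forward: 230,000,000 × 1.121800 × 0.042199 = CAD 10,887,932.79.
Route B — convert at spot, deposit CAD: 230,000,000 × 0.045730 × 1.026000 = CAD 10,791,365.40.
The quoted forward overvalues CZK, so borrow CAD, buy CZK at spot, deposit the CZK at 6.09%, and sell the proceeds forward at 0.042199.
Arbitrage profit = |10,887,932.79 − 10,791,365.40| = CAD 96,567.

CAD 96,567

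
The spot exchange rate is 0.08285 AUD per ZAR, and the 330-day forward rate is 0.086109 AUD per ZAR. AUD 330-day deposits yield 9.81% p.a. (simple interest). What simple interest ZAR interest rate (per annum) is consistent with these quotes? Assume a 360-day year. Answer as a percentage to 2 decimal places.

5.31%

T = 330/360 years.
CIP gives F = S · g_AUD/g_ZAR, so g_AUD/g_ZAR = 0.086109/0.08285 = 1.0393361.
AUD growth factor: 1 + 0.0981×330/360 = 1.089925.
Hence g_ZAR = 1.0486742.
(1.0486742 − 1)/T = 0.053099, i.e. 5.31%.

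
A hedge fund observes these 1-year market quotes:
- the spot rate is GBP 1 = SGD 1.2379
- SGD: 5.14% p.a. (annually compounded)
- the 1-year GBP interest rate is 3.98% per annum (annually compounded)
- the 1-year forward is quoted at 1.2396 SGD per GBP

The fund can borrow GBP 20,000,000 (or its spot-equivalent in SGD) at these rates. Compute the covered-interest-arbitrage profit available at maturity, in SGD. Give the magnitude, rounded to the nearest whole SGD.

SGD 251,840

T = 1 year.
Invest the GBP and cover forward: 20,000,000 × 1.039800 × 1.2396 = SGD 25,778,721.60.
Convert at spot and invest in SGD: 20,000,000 × 1.2379 × 1.051400 = SGD 26,030,561.20.
The quoted forward undervalues GBP, so borrow GBP, convert to SGD at spot, deposit the SGD at 5.14%, and buy GBP forward at 1.2396 to cover the loan.
Arbitrage profit = |25,778,721.60 − 26,030,561.20| = SGD 251,840.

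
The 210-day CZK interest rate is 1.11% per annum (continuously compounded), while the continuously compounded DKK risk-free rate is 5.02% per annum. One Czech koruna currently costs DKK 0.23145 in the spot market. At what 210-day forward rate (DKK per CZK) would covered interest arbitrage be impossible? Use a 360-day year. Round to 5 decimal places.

0.23679

T = 210/360 years.
DKK growth factor: e^(0.0502×210/360) = 1.0297163.
CZK growth factor: e^(0.0111×210/360) = 1.006496.
CIP: F = S · (grow DKK)/(grow CZK) = 0.23145 × 1.0297163/1.006496 = 0.2367897 DKK per CZK.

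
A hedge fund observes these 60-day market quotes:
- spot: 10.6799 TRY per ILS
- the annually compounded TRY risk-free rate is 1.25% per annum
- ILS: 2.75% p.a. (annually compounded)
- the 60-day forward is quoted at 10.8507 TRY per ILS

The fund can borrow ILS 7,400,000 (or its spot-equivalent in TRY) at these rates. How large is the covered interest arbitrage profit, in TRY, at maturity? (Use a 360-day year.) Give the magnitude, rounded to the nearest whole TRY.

T = 60/360 years.
Keep in ILS, deliver into the forward: 7,400,000·1.0045316817·10.8507 = TRY 80,659,052.20.
Swap to TRY now, deposit: 7,400,000·10.6799·1.0020725648 = TRY 79,195,057.41.
The quoted forward overvalues ILS, so borrow TRY, buy ILS at spot, deposit the ILS at 2.75%, and sell the proceeds forward at 10.8507.
Arbitrage profit = |80,659,052.20 − 79,195,057.41| = TRY 1,463,995.

TRY 1,463,995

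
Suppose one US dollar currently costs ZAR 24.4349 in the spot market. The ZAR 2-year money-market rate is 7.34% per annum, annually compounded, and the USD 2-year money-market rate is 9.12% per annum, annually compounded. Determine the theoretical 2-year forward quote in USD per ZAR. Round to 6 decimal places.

T = 2 years.
ZAR accumulates by (1 + 0.0734)^2 = 1.1521876.
USD growth factor: (1 + 0.0912)^2 = 1.1907174.
So F = 24.4349 × 1.1521876 / 1.1907174 = 23.64422 (ZAR/USD).
Invert for USD per ZAR: 1 / 23.64422 = 0.042294.

0.042294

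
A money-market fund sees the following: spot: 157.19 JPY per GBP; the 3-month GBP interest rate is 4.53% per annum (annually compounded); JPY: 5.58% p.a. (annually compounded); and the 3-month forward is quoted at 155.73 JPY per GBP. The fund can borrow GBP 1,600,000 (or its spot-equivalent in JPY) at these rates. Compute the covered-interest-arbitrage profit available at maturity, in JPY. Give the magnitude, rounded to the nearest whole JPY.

T = 3/12 years.
Invest the GBP and cover forward: 1,600,000 × 1.01113754716 × 155.73 = JPY 251,943,120.35.
Convert at spot and invest in JPY: 1,600,000 × 157.19 × 1.01366724783 = JPY 254,941,367.50.
The quoted forward undervalues GBP, so borrow GBP, convert to JPY at spot, deposit the JPY at 5.58%, and buy GBP forward at 155.73 to cover the loan.
The gap between the two covered legs is JPY 2,998,247.

JPY 2,998,247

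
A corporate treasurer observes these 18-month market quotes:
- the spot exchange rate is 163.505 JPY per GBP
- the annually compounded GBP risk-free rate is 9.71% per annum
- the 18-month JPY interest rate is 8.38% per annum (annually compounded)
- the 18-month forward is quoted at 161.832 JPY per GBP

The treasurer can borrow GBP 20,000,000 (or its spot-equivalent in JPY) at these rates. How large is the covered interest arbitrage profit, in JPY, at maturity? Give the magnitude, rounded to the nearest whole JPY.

JPY 29,675,037

T = 18/12 years.
Keep in GBP, deliver into the forward: 20,000,000·1.149130422803·161.832 = JPY 3,719,321,491.66.
Swap to JPY now, deposit: 20,000,000·163.505·1.128297744601 = JPY 3,689,646,454.62.
The quoted forward overvalues GBP, so borrow JPY, buy GBP at spot, deposit the GBP at 9.71%, and sell the proceeds forward at 161.832.
Arbitrage profit = |3,719,321,491.66 − 3,689,646,454.62| = JPY 29,675,037.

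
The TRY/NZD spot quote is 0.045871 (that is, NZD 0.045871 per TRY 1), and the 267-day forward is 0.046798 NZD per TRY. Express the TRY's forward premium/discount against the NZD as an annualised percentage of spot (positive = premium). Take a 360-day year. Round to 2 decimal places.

T = 267/360 years.
Period premium: (0.046798 − 0.045871)/0.045871 = 0.0202088.
Annualise by dividing by T: 0.0202088 / (267/360) = 0.027248 → 2.72%.

+2.72%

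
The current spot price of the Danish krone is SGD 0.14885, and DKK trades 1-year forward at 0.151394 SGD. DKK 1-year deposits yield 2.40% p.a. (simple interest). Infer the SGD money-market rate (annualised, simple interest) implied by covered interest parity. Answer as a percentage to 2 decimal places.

4.15%

T = 1 year.
By CIP, F/S equals the SGD-to-DKK growth ratio: 0.151394/0.14885 = 1.0170910.
DKK growth factor: 1 + 0.0240×1 = 1.024000.
Hence g_SGD = 1.0415012.
(1.0415012 − 1)/T = 0.041501, i.e. 4.15%.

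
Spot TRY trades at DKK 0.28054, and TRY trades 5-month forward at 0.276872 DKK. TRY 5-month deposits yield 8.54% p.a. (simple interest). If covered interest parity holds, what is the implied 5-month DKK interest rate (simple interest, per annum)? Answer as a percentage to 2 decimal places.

T = 5/12 years.
By CIP, F/S equals the DKK-to-TRY growth ratio: 0.276872/0.28054 = 0.9869252.
The TRY side grows by 1 + 0.0854×5/12 = 1.0355833.
That pins the DKK growth at 1.0220433.
(1.0220433 − 1)/T = 0.052904, i.e. 5.29%.

5.29%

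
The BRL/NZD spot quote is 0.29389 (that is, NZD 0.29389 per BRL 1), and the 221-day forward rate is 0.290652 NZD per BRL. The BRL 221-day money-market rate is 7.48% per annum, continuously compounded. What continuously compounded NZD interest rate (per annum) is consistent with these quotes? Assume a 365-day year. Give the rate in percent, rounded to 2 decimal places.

5.65%

T = 221/365 years.
F/S = 0.290652/0.29389 = 0.9889823 = (growth of NZD) / (growth of BRL).
The BRL side grows by e^(0.0748×221/365) = 1.0463311.
So the NZD growth factor = 1.0348029.
Take logs: ln 1.0348029 / (221/365) = 0.056502, so 5.65%.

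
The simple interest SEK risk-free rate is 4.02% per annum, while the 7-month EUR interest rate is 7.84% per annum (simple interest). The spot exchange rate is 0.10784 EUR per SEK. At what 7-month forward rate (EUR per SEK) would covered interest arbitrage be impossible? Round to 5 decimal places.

0.11019

T = 7/12 years.
EUR accumulates by 1 + 0.0784×7/12 = 1.0457333.
SEK accumulates by 1 + 0.0402×7/12 = 1.023450.
Forward (EUR per SEK) = 0.10784 × 1.0457333 / 1.023450 = 0.1101880.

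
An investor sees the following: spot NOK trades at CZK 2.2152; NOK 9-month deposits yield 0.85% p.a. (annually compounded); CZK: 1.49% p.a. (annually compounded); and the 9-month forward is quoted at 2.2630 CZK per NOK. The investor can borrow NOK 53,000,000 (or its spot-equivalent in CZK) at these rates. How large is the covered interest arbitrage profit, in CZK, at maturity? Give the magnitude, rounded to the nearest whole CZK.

T = 9/12 years.
Invest the NOK and cover forward: 53,000,000 × 1.00636825044 × 2.2630 = CZK 120,702,801.59.
Convert at spot and invest in CZK: 53,000,000 × 2.2152 × 1.01115431471 = CZK 118,715,179.01.
The quoted forward overvalues NOK, so borrow CZK, buy NOK at spot, deposit the NOK at 0.85%, and sell the proceeds forward at 2.2630.
The gap between the two covered legs is CZK 1,987,623.

CZK 1,987,623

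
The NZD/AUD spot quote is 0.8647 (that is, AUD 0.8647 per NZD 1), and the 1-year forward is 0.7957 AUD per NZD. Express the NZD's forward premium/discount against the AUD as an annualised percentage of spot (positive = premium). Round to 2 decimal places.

-7.98%

T = 1 year.
NZD trades forward at -7.97965% vs spot over the period.
Per annum: -0.0797965 / 1 = -0.079797 = -7.98%.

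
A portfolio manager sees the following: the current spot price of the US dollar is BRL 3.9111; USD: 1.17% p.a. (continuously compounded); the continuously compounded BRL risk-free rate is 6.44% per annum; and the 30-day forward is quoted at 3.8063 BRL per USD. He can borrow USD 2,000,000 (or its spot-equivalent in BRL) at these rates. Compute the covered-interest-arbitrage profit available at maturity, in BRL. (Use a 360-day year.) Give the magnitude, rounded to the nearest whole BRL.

T = 30/360 years.
Keep in USD, deliver into the forward: 2,000,000·1.000975475·3.8063 = BRL 7,620,025.90.
Swap to BRL now, deposit: 2,000,000·3.9111·1.005381093 = BRL 7,864,291.99.
The quoted forward undervalues USD, so borrow USD, convert to BRL at spot, deposit the BRL at 6.44%, and buy USD forward at 3.8063 to cover the loan.
The gap between the two covered legs is BRL 244,266.

BRL 244,266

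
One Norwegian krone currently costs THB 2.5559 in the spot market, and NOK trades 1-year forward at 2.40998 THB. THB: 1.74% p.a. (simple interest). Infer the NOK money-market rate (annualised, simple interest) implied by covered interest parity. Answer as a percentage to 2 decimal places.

7.90%

T = 1 year.
F/S = 2.40998/2.5559 = 0.9429086 = (growth of THB) / (growth of NOK).
THB growth factor: 1 + 0.0174×1 = 1.017400.
Hence g_NOK = 1.0790017.
(1.0790017 − 1)/T = 0.079002, i.e. 7.90%.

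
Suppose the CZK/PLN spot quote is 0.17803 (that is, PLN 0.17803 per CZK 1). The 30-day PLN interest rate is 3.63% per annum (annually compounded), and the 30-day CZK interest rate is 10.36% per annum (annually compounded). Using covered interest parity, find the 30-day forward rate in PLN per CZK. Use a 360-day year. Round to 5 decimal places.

0.17710

T = 30/360 years.
PLN growth factor: (1 + 0.0363)^(30/360) = 1.0029758.
CZK accumulates by (1 + 0.1036)^(30/360) = 1.0082486.
Forward (PLN per CZK) = 0.17803 × 1.0029758 / 1.0082486 = 0.1770990.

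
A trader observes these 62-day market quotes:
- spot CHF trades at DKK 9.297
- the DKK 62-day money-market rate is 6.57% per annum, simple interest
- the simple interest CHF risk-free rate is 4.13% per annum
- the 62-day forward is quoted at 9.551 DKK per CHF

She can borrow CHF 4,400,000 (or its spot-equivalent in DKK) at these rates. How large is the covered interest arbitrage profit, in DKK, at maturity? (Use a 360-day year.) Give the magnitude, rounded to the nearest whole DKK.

T = 62/360 years.
Route A — deposit CHF, sell forward: 4,400,000 × 1.0071127778 × 9.551 = DKK 42,323,310.22.
Route B — convert at spot, deposit DKK: 4,400,000 × 9.297 × 1.011315 = DKK 41,369,660.44.
The quoted forward overvalues CHF, so borrow DKK, buy CHF at spot, deposit the CHF at 4.13%, and sell the proceeds forward at 9.551.
Arbitrage profit = |42,323,310.22 − 41,369,660.44| = DKK 953,650.

DKK 953,650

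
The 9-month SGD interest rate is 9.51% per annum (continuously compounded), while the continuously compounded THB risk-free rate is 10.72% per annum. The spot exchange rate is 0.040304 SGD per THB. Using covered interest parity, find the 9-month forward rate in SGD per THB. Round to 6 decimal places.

0.039940

T = 9/12 years.
SGD accumulates by e^(0.0951×9/12) = 1.0739302.
THB accumulates by e^(0.1072×9/12) = 1.0837205.
Forward (SGD per THB) = 0.040304 × 1.0739302 / 1.0837205 = 0.03993989.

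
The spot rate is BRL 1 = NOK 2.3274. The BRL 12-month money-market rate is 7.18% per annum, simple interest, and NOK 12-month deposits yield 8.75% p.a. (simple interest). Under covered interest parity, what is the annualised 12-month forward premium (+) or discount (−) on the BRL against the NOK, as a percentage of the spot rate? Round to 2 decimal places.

T = 1 year.
No-arbitrage forward: 2.3274 × 1.087500 / 1.071800 = 2.3614923 NOK/BRL.
Annualised premium = (F − S)/S × (1/T) = (2.3614923 − 2.3274)/2.3274 ÷ 1 = 1.46%.

+1.46%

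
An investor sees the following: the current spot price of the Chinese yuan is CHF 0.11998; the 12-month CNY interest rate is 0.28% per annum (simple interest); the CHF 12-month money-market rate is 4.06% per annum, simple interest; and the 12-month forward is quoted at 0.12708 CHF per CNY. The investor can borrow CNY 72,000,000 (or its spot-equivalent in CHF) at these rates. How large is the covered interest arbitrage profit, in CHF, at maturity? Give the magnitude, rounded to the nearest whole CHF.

T = 1 year.
Invest the CNY and cover forward: 72,000,000 × 1.002800 × 0.12708 = CHF 9,175,379.33.
Convert at spot and invest in CHF: 72,000,000 × 0.11998 × 1.040600 = CHF 8,989,285.54.
The quoted forward overvalues CNY, so borrow CHF, buy CNY at spot, deposit the CNY at 0.28%, and sell the proceeds forward at 0.12708.
The gap between the two covered legs is CHF 186,094.

CHF 186,094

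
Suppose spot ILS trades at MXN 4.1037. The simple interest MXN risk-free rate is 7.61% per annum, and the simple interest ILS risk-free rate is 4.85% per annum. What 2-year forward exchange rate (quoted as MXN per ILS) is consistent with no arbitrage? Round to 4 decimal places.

T = 2 years.
Growth of 1 MXN over T: 1 + 0.0761×2 = 1.152200.
ILS accumulates by 1 + 0.0485×2 = 1.097000.
CIP: F = S · (grow MXN)/(grow ILS) = 4.1037 × 1.152200/1.097000 = 4.310194 MXN per ILS.

4.3102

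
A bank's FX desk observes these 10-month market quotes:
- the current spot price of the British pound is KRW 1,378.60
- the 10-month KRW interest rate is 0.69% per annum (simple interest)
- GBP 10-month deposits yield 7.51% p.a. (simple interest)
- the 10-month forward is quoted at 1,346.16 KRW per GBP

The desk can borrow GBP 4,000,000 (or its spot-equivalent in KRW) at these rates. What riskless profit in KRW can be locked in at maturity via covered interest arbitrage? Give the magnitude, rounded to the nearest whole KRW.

T = 10/12 years.
Route A — deposit GBP, sell forward: 4,000,000 × 1.062583333333 × 1346.16 = KRW 5,721,628,720.00.
Route B — convert at spot, deposit KRW: 4,000,000 × 1378.60 × 1.005750 = KRW 5,546,107,800.00.
The quoted forward overvalues GBP, so borrow KRW, buy GBP at spot, deposit the GBP at 7.51%, and sell the proceeds forward at 1,346.16.
Profit = 5,721,628,720.00 − 5,546,107,800.00 = KRW 175,520,920.

KRW 175,520,920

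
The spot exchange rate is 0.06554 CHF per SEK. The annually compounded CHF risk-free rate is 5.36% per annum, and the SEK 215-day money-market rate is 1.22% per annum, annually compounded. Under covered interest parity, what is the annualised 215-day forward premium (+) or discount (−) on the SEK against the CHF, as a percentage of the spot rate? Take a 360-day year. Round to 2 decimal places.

+4.06%

T = 215/360 years.
F = S · g_CHF/g_SEK = 0.06554 × 1.031674/1.0072683 = 0.06712801.
(F − S)/S ÷ T = (0.06712801 − 0.06554)/0.06554/(215/360) = 0.040571 → 4.06%.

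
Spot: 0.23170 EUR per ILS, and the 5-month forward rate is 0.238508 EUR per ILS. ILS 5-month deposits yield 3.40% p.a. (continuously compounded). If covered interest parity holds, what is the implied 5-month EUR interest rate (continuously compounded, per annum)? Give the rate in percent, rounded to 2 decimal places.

T = 5/12 years.
By CIP, F/S equals the EUR-to-ILS growth ratio: 0.238508/0.2317 = 1.0293828.
The ILS side grows by e^(0.0340×5/12) = 1.0142675.
Hence g_EUR = 1.0440695.
r = ln(1.0440695)/(5/12) = 0.103503 → 10.35%.

10.35%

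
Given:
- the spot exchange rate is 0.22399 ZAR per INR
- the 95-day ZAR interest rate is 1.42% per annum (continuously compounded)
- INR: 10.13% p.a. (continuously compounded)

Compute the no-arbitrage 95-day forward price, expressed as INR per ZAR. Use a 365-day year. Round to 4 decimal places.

4.5669

T = 95/365 years.
ZAR growth factor: e^(0.0142×95/365) = 1.0037027.
Growth of 1 INR over T: e^(0.1013×95/365) = 1.0267164.
CIP: F = S · (grow ZAR)/(grow INR) = 0.22399 × 1.0037027/1.0267164 = 0.2189693 ZAR per INR.
Invert for INR per ZAR: 1 / 0.2189693 = 4.5669.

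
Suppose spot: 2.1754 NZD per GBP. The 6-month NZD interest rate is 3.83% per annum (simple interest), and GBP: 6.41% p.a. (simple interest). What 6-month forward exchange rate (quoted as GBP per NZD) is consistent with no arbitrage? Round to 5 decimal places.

T = 6/12 years.
NZD accumulates by 1 + 0.0383×6/12 = 1.019150.
GBP accumulates by 1 + 0.0641×6/12 = 1.032050.
So F = 2.1754 × 1.019150 / 1.032050 = 2.148209 (NZD/GBP).
Invert for GBP per NZD: 1 / 2.148209 = 0.46550.

0.46550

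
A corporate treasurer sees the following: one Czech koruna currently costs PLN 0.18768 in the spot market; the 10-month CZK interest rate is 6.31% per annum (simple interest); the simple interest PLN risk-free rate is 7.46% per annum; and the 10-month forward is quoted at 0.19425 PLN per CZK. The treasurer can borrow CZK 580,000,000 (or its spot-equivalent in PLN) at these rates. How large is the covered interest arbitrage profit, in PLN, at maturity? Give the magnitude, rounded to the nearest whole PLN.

PLN 2,967,786

T = 10/12 years.
Keep in CZK, deliver into the forward: 580,000,000·1.05258333333·0.19425 = PLN 118,589,301.25.
Swap to PLN now, deposit: 580,000,000·0.18768·1.06216666667 = PLN 115,621,515.20.
The quoted forward overvalues CZK, so borrow PLN, buy CZK at spot, deposit the CZK at 6.31%, and sell the proceeds forward at 0.19425.
The gap between the two covered legs is PLN 2,967,786.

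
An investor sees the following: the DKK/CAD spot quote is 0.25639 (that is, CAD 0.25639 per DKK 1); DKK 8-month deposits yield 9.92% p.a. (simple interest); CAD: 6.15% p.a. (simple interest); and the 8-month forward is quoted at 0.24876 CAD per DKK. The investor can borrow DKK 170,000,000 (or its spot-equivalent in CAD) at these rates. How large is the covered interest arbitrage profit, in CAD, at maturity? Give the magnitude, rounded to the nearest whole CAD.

CAD 287,413

T = 8/12 years.
Keep in DKK, deliver into the forward: 170,000,000·1.0661333333·0.24876 = CAD 45,085,925.76.
Swap to CAD now, deposit: 170,000,000·0.25639·1.041000 = CAD 45,373,338.30.
The quoted forward undervalues DKK, so borrow DKK, convert to CAD at spot, deposit the CAD at 6.15%, and buy DKK forward at 0.24876 to cover the loan.
Profit = 45,373,338.30 − 45,085,925.76 = CAD 287,413.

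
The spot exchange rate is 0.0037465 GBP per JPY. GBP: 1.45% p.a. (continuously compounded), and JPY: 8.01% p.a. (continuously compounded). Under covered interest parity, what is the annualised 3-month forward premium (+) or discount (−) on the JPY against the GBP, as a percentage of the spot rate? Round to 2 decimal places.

T = 3/12 years.
No-arbitrage forward: 0.0037465 × 1.0036316 / 1.0202268 = 0.0036855587 GBP/JPY.
(F − S)/S ÷ T = (0.0036855587 − 0.0037465)/0.0037465/(3/12) = -0.065065 → -6.51%.

-6.51%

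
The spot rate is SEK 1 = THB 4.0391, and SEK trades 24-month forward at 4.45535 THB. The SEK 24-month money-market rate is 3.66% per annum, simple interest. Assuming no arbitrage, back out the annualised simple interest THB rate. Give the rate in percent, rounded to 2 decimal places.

T = 2 years.
F/S = 4.45535/4.0391 = 1.1030551 = (growth of THB) / (growth of SEK).
The SEK side grows by 1 + 0.0366×2 = 1.073200.
So the THB growth factor = 1.1837987.
r = (1.1837987 − 1)/2 = 0.091899 → 9.19%.

9.19%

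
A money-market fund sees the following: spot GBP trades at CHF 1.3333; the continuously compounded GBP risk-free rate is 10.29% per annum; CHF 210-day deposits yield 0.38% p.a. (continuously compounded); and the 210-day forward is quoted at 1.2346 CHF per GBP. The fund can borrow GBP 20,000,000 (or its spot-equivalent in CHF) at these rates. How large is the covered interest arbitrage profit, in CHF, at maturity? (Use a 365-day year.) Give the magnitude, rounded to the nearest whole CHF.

T = 210/365 years.
Route A — deposit GBP, sell forward: 20,000,000 × 1.0609903238 × 1.2346 = CHF 26,197,973.08.
Route B — convert at spot, deposit CHF: 20,000,000 × 1.3333 × 1.0021886931 = CHF 26,724,363.69.
The quoted forward undervalues GBP, so borrow GBP, convert to CHF at spot, deposit the CHF at 0.38%, and buy GBP forward at 1.2346 to cover the loan.
The gap between the two covered legs is CHF 526,391.

CHF 526,391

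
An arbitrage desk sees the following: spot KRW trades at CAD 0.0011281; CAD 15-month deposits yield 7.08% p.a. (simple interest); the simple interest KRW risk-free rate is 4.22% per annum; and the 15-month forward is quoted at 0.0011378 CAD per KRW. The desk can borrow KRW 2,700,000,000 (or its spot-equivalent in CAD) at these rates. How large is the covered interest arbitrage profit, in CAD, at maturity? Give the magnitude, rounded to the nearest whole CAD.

T = 15/12 years.
Invest the KRW and cover forward: 2,700,000,000 × 1.052750 × 0.0011378 = CAD 3,234,111.17.
Convert at spot and invest in CAD: 2,700,000,000 × 0.0011281 × 1.088500 = CAD 3,315,429.50.
The quoted forward undervalues KRW, so borrow KRW, convert to CAD at spot, deposit the CAD at 7.08%, and buy KRW forward at 0.0011378 to cover the loan.
Profit = 3,315,429.50 − 3,234,111.17 = CAD 81,318.

CAD 81,318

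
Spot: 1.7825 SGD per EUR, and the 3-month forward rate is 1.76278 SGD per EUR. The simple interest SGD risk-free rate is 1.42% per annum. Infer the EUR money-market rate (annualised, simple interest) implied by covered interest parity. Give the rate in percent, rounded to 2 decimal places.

5.91%

T = 3/12 years.
By CIP, F/S equals the SGD-to-EUR growth ratio: 1.76278/1.7825 = 0.9889369.
SGD growth factor: 1 + 0.0142×3/12 = 1.003550.
So the EUR growth factor = 1.0147766.
(1.0147766 − 1)/T = 0.059106, i.e. 5.91%.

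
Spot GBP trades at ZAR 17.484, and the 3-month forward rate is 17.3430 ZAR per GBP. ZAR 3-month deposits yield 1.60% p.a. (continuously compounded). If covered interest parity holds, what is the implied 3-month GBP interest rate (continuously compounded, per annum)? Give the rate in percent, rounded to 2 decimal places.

T = 3/12 years.
F/S = 17.343/17.484 = 0.9919355 = (growth of ZAR) / (growth of GBP).
ZAR growth factor: e^(0.0160×3/12) = 1.004008.
Hence g_GBP = 1.0121707.
Take logs: ln 1.0121707 / (3/12) = 0.048389, so 4.84%.

4.84%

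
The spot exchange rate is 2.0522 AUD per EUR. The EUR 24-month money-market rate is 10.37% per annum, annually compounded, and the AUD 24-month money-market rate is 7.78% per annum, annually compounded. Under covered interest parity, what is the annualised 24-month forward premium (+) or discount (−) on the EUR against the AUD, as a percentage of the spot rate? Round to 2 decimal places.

-2.32%

T = 2 years.
No-arbitrage forward: 2.0522 × 1.1616528 / 1.2181537 = 1.9570140 AUD/EUR.
(F − S)/S ÷ T = (1.9570140 − 2.0522)/2.0522/2 = -0.023191 → -2.32%.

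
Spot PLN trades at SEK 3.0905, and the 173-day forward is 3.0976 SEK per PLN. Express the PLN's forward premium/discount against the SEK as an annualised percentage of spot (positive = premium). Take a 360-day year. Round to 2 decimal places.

+0.48%

T = 173/360 years.
PLN trades forward at +0.22974% vs spot over the period.
Annualise by dividing by T: 0.0022974 / (173/360) = 0.004781 → 0.48%.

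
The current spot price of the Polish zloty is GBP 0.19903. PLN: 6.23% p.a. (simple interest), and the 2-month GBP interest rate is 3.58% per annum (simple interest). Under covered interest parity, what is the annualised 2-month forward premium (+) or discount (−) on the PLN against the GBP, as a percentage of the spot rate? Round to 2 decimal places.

-2.62%

T = 2/12 years.
F = S · g_GBP/g_PLN = 0.19903 × 1.0059667/1.0103833 = 0.19816000.
(F − S)/S ÷ T = (0.19816000 − 0.19903)/0.19903/(2/12) = -0.026227 → -2.62%.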